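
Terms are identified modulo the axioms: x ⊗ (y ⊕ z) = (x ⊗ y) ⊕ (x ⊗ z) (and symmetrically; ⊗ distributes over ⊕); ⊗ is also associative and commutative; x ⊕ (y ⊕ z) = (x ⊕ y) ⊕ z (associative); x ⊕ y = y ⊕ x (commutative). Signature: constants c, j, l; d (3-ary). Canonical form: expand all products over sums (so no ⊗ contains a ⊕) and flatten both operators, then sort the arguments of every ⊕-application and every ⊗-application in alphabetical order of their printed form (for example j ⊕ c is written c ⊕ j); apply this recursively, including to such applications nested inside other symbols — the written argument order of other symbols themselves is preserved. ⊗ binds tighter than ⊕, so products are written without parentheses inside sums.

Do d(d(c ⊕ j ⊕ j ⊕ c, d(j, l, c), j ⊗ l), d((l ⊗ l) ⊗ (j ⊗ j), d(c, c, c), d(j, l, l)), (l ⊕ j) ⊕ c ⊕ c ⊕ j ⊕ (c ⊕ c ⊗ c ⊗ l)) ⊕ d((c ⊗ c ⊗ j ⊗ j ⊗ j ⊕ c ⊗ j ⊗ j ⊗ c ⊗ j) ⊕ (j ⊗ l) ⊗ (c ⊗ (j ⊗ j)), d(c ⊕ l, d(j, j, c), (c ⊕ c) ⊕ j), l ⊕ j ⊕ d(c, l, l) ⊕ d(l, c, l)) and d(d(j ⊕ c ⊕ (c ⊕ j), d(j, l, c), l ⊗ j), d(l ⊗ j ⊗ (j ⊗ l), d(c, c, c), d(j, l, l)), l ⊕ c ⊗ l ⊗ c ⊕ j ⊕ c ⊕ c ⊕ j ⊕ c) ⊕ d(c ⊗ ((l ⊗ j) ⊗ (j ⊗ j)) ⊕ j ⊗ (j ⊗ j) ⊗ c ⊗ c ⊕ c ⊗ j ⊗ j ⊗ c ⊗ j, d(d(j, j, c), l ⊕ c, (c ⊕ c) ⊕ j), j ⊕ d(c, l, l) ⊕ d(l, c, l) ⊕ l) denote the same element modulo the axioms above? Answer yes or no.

Answer: no — d(c ⊗ c ⊗ j ⊗ j ⊗ j ⊕ c ⊗ c ⊗ j ⊗ j ⊗ j ⊕ c ⊗ j ⊗ j ⊗ j ⊗ l, d(c ⊕ l, d(j, j, c), c ⊕ c ⊕ j), d(c, l, l) ⊕ d(l, c, l) ⊕ j ⊕ l) ⊕ d(d(c ⊕ c ⊕ j ⊕ j, d(j, l, c), j ⊗ l), d(j ⊗ j ⊗ l ⊗ l, d(c, c, c), d(j, l, l)), c ⊕ c ⊕ c ⊕ c ⊗ c ⊗ l ⊕ j ⊕ j ⊕ l) vs d(c ⊗ c ⊗ j ⊗ j ⊗ j ⊕ c ⊗ c ⊗ j ⊗ j ⊗ j ⊕ c ⊗ j ⊗ j ⊗ j ⊗ l, d(d(j, j, c), c ⊕ l, c ⊕ c ⊕ j), d(c, l, l) ⊕ d(l, c, l) ⊕ j ⊕ l) ⊕ d(d(c ⊕ c ⊕ j ⊕ j, d(j, l, c), j ⊗ l), d(j ⊗ j ⊗ l ⊗ l, d(c, c, c), d(j, l, l)), c ⊕ c ⊕ c ⊕ c ⊗ c ⊗ l ⊕ j ⊕ j ⊕ l)

Derivation:
Left:  d(d(c ⊕ j ⊕ j ⊕ c, d(j, l, c), j ⊗ l), d((l ⊗ l) ⊗ (j ⊗ j), d(c, c, c), d(j, l, l)), (l ⊕ j) ⊕ c ⊕ c ⊕ j ⊕ (c ⊕ c ⊗ c ⊗ l)) ⊕ d((c ⊗ c ⊗ j ⊗ j ⊗ j ⊕ c ⊗ j ⊗ j ⊗ c ⊗ j) ⊕ (j ⊗ l) ⊗ (c ⊗ (j ⊗ j)), d(c ⊕ l, d(j, j, c), (c ⊕ c) ⊕ j), l ⊕ j ⊕ d(c, l, l) ⊕ d(l, c, l))
  Flatten:  d(d(c ⊕ c ⊕ j ⊕ j, d(j, l, c), j ⊗ l), d(j ⊗ j ⊗ l ⊗ l, d(c, c, c), d(j, l, l)), c ⊕ c ⊕ c ⊕ c ⊗ c ⊗ l ⊕ j ⊕ j ⊕ l) ⊕ d(c ⊗ c ⊗ j ⊗ j ⊗ j ⊕ c ⊗ c ⊗ j ⊗ j ⊗ j ⊕ c ⊗ j ⊗ j ⊗ j ⊗ l, d(c ⊕ l, d(j, j, c), c ⊕ c ⊕ j), d(c, l, l) ⊕ d(l, c, l) ⊕ j ⊕ l)
  Sort:  d(c ⊗ c ⊗ j ⊗ j ⊗ j ⊕ c ⊗ c ⊗ j ⊗ j ⊗ j ⊕ c ⊗ j ⊗ j ⊗ j ⊗ l, d(c ⊕ l, d(j, j, c), c ⊕ c ⊕ j), d(c, l, l) ⊕ d(l, c, l) ⊕ j ⊕ l) ⊕ d(d(c ⊕ c ⊕ j ⊕ j, d(j, l, c), j ⊗ l), d(j ⊗ j ⊗ l ⊗ l, d(c, c, c), d(j, l, l)), c ⊕ c ⊕ c ⊕ c ⊗ c ⊗ l ⊕ j ⊕ j ⊕ l)
Right:  d(d(j ⊕ c ⊕ (c ⊕ j), d(j, l, c), l ⊗ j), d(l ⊗ j ⊗ (j ⊗ l), d(c, c, c), d(j, l, l)), l ⊕ c ⊗ l ⊗ c ⊕ j ⊕ c ⊕ c ⊕ j ⊕ c) ⊕ d(c ⊗ ((l ⊗ j) ⊗ (j ⊗ j)) ⊕ j ⊗ (j ⊗ j) ⊗ c ⊗ c ⊕ c ⊗ j ⊗ j ⊗ c ⊗ j, d(d(j, j, c), l ⊕ c, (c ⊕ c) ⊕ j), j ⊕ d(c, l, l) ⊕ d(l, c, l) ⊕ l)
  Un-nest:  d(d(c ⊕ c ⊕ j ⊕ j, d(j, l, c), j ⊗ l), d(j ⊗ j ⊗ l ⊗ l, d(c, c, c), d(j, l, l)), c ⊕ c ⊕ c ⊕ c ⊗ c ⊗ l ⊕ j ⊕ j ⊕ l) ⊕ d(c ⊗ c ⊗ j ⊗ j ⊗ j ⊕ c ⊗ c ⊗ j ⊗ j ⊗ j ⊕ c ⊗ j ⊗ j ⊗ j ⊗ l, d(d(j, j, c), c ⊕ l, c ⊕ c ⊕ j), d(c, l, l) ⊕ d(l, c, l) ⊕ j ⊕ l)
  Order the arguments:  d(c ⊗ c ⊗ j ⊗ j ⊗ j ⊕ c ⊗ c ⊗ j ⊗ j ⊗ j ⊕ c ⊗ j ⊗ j ⊗ j ⊗ l, d(d(j, j, c), c ⊕ l, c ⊕ c ⊕ j), d(c, l, l) ⊕ d(l, c, l) ⊕ j ⊕ l) ⊕ d(d(c ⊕ c ⊕ j ⊕ j, d(j, l, c), j ⊗ l), d(j ⊗ j ⊗ l ⊗ l, d(c, c, c), d(j, l, l)), c ⊕ c ⊕ c ⊕ c ⊗ c ⊗ l ⊕ j ⊕ j ⊕ l)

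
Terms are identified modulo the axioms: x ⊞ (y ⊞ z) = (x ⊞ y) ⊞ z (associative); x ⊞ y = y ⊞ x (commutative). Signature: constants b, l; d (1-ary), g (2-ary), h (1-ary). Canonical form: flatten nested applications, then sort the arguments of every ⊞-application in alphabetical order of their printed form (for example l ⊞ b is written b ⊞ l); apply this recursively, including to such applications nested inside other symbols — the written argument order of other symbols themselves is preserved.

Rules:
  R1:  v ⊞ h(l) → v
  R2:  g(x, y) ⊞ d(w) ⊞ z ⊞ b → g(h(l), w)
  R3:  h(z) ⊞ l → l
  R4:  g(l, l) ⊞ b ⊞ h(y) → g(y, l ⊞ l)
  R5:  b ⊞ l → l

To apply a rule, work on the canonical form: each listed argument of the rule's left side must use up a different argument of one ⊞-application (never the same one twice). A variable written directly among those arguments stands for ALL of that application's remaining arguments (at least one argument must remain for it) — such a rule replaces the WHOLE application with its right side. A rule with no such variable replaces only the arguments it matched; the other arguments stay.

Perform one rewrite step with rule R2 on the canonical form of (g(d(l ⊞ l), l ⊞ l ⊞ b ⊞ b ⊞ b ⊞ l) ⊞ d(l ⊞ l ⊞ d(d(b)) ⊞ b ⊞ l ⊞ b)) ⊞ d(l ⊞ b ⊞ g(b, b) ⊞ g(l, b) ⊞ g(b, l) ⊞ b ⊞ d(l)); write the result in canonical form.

Answer: d(b ⊞ b ⊞ d(d(b)) ⊞ l ⊞ l ⊞ l) ⊞ d(g(h(l), l)) ⊞ g(d(l ⊞ l), b ⊞ b ⊞ b ⊞ l ⊞ l ⊞ l)

Derivation:
Canonical form:  d(b ⊞ b ⊞ d(d(b)) ⊞ l ⊞ l ⊞ l) ⊞ d(b ⊞ b ⊞ d(l) ⊞ g(b, b) ⊞ g(b, l) ⊞ g(l, b) ⊞ l) ⊞ g(d(l ⊞ l), b ⊞ b ⊞ b ⊞ l ⊞ l ⊞ l)
R2 matches:  uses b, d(l), g(b, b);  w := l, x := b, y := b, z := b ⊞ g(b, l) ⊞ g(l, b) ⊞ l
The extension variable absorbs all remaining arguments, so the whole application is rewritten.
New term:  d(b ⊞ b ⊞ d(d(b)) ⊞ l ⊞ l ⊞ l) ⊞ d(g(h(l), l)) ⊞ g(d(l ⊞ l), b ⊞ b ⊞ b ⊞ l ⊞ l ⊞ l)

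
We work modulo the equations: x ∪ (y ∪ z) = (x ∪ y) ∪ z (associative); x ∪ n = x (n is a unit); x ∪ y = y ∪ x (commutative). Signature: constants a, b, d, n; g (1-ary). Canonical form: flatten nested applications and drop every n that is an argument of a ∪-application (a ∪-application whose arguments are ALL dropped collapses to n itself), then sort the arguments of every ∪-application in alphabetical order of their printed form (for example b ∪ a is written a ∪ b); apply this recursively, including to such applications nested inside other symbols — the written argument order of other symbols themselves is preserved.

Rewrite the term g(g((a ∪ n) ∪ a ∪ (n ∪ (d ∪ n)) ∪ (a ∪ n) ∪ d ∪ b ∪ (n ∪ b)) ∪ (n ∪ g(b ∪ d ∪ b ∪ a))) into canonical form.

Descend into:  g((a ∪ n) ∪ a ∪ (n ∪ (d ∪ n)) ∪ (a ∪ n) ∪ d ∪ b ∪ (n ∪ b)) ∪ (n ∪ g(b ∪ d ∪ b ∪ a))
Flatten:  g((a ∪ n) ∪ a ∪ (n ∪ (d ∪ n)) ∪ (a ∪ n) ∪ d ∪ b ∪ (n ∪ b)) ∪ n ∪ g(b ∪ d ∪ b ∪ a)
Canonicalize subterm:  g((a ∪ n) ∪ a ∪ (n ∪ (d ∪ n)) ∪ (a ∪ n) ∪ d ∪ b ∪ (n ∪ b))  →  g(a ∪ a ∪ a ∪ b ∪ b ∪ d ∪ d)
Inside:  g(b ∪ d ∪ b ∪ a)  →  g(a ∪ b ∪ b ∪ d)
Units out:  drop n
Sort arguments:  g(a ∪ a ∪ a ∪ b ∪ b ∪ d ∪ d) ∪ g(a ∪ b ∪ b ∪ d)
Put back:  g(g(a ∪ a ∪ a ∪ b ∪ b ∪ d ∪ d) ∪ g(a ∪ b ∪ b ∪ d))

Answer: g(g(a ∪ a ∪ a ∪ b ∪ b ∪ d ∪ d) ∪ g(a ∪ b ∪ b ∪ d))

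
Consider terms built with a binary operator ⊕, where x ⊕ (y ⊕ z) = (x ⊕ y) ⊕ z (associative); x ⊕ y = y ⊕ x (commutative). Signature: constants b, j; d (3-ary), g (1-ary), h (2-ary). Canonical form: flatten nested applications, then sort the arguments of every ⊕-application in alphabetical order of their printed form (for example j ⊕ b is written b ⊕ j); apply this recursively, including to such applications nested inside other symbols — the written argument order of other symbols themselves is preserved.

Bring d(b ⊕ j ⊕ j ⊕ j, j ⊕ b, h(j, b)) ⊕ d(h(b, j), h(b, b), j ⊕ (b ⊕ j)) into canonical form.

Answer: d(b ⊕ j ⊕ j ⊕ j, b ⊕ j, h(j, b)) ⊕ d(h(b, j), h(b, b), b ⊕ j ⊕ j)

Derivation:
Canonicalize subterm:  d(b ⊕ j ⊕ j ⊕ j, j ⊕ b, h(j, b))  →  d(b ⊕ j ⊕ j ⊕ j, b ⊕ j, h(j, b))
Canonicalize subterm:  d(h(b, j), h(b, b), j ⊕ (b ⊕ j))  →  d(h(b, j), h(b, b), b ⊕ j ⊕ j)
Sort arguments:  d(b ⊕ j ⊕ j ⊕ j, b ⊕ j, h(j, b)) ⊕ d(h(b, j), h(b, b), b ⊕ j ⊕ j)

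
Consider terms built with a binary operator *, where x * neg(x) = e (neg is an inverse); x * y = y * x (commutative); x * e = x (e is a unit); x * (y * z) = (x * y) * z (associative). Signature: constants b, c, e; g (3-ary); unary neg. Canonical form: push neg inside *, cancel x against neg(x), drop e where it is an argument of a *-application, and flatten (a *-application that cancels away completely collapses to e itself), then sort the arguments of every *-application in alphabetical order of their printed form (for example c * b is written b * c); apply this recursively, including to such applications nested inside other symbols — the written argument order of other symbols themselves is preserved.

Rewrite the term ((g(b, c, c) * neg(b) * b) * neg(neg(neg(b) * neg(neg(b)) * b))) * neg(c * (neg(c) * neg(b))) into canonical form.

Push neg inside:  distribute neg over * and collapse double neg
Cancel inverse pairs:  c cancels
Collect:  g(b, c, c) * b * b
Order the arguments:  b * b * g(b, c, c)

Answer: b * b * g(b, c, c)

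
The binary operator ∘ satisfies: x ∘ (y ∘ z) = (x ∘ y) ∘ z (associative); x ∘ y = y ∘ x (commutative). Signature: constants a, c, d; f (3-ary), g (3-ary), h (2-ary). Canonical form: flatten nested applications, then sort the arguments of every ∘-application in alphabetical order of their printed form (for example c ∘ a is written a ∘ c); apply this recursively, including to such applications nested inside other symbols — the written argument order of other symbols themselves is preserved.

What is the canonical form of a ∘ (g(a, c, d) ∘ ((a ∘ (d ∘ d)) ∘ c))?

Merge nested applications:  a ∘ g(a, c, d) ∘ a ∘ d ∘ d ∘ c
Sort:  a ∘ a ∘ c ∘ d ∘ d ∘ g(a, c, d)

Answer: a ∘ a ∘ c ∘ d ∘ d ∘ g(a, c, d)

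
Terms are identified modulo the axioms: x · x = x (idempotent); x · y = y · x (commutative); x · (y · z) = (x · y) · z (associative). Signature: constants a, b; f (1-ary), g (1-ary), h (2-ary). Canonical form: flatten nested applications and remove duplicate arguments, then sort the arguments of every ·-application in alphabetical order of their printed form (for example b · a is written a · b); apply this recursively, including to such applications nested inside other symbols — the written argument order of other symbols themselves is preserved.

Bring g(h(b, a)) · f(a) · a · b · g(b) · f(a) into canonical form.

Answer: a · b · f(a) · g(b) · g(h(b, a))

Derivation:
Idempotence:  drop duplicate f(a)
Sort arguments:  a · b · f(a) · g(b) · g(h(b, a))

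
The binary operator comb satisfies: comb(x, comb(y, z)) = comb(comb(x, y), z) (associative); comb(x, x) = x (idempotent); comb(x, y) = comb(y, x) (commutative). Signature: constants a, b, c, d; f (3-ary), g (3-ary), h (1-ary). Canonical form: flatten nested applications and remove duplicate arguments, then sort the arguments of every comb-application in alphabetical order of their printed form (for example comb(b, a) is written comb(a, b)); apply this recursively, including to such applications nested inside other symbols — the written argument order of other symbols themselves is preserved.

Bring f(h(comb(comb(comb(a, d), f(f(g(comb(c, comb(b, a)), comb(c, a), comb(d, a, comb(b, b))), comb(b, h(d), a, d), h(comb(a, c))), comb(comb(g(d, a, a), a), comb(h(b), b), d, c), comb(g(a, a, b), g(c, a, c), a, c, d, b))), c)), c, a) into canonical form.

Answer: f(h(comb(a, c, d, f(f(g(comb(a, b, c), comb(a, c), comb(a, b, d)), comb(a, b, d, h(d)), h(comb(a, c))), comb(a, b, c, d, g(d, a, a), h(b)), comb(a, b, c, d, g(a, a, b), g(c, a, c))))), c, a)

Derivation:
Work inside:  comb(comb(comb(a, d), f(f(g(comb(c, comb(b, a)), comb(c, a), comb(d, a, comb(b, b))), comb(b, h(d), a, d), h(comb(a, c))), comb(comb(g(d, a, a), a), comb(h(b), b), d, c), comb(g(a, a, b), g(c, a, c), a, c, d, b))), c)
Merge nested applications:  comb(a, d, f(f(g(comb(c, comb(b, a)), comb(c, a), comb(d, a, comb(b, b))), comb(b, h(d), a, d), h(comb(a, c))), comb(comb(g(d, a, a), a), comb(h(b), b), d, c), comb(g(a, a, b), g(c, a, c), a, c, d, b)), c)
Canonicalize subterm:  f(f(g(comb(c, comb(b, a)), comb(c, a), comb(d, a, comb(b, b))), comb(b, h(d), a, d), h(comb(a, c))), comb(comb(g(d, a, a), a), comb(h(b), b), d, c), comb(g(a, a, b), g(c, a, c), a, c, d, b))  →  f(f(g(comb(a, b, c), comb(a, c), comb(a, b, d)), comb(a, b, d, h(d)), h(comb(a, c))), comb(a, b, c, d, g(d, a, a), h(b)), comb(a, b, c, d, g(a, a, b), g(c, a, c)))
Sort:  comb(a, c, d, f(f(g(comb(a, b, c), comb(a, c), comb(a, b, d)), comb(a, b, d, h(d)), h(comb(a, c))), comb(a, b, c, d, g(d, a, a), h(b)), comb(a, b, c, d, g(a, a, b), g(c, a, c))))
Rebuild:  f(h(comb(a, c, d, f(f(g(comb(a, b, c), comb(a, c), comb(a, b, d)), comb(a, b, d, h(d)), h(comb(a, c))), comb(a, b, c, d, g(d, a, a), h(b)), comb(a, b, c, d, g(a, a, b), g(c, a, c))))), c, a)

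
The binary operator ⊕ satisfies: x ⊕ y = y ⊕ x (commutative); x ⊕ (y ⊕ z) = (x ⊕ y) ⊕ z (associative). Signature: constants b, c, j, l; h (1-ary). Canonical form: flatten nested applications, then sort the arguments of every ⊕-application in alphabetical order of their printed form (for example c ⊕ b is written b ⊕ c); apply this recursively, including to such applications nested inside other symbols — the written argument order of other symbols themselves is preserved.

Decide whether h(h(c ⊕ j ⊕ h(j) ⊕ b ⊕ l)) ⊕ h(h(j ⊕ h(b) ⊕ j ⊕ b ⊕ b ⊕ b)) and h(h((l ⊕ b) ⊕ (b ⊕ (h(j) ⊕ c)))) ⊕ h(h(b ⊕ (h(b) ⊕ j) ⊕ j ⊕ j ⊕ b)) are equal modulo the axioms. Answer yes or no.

Left:  h(h(c ⊕ j ⊕ h(j) ⊕ b ⊕ l)) ⊕ h(h(j ⊕ h(b) ⊕ j ⊕ b ⊕ b ⊕ b))
  Simplify inside:  h(h(c ⊕ j ⊕ h(j) ⊕ b ⊕ l))  →  h(h(b ⊕ c ⊕ h(j) ⊕ j ⊕ l))
  Inside:  h(h(j ⊕ h(b) ⊕ j ⊕ b ⊕ b ⊕ b))  →  h(h(b ⊕ b ⊕ b ⊕ h(b) ⊕ j ⊕ j))
  Order the arguments:  h(h(b ⊕ b ⊕ b ⊕ h(b) ⊕ j ⊕ j)) ⊕ h(h(b ⊕ c ⊕ h(j) ⊕ j ⊕ l))
Right:  h(h((l ⊕ b) ⊕ (b ⊕ (h(j) ⊕ c)))) ⊕ h(h(b ⊕ (h(b) ⊕ j) ⊕ j ⊕ j ⊕ b))
  Inside:  h(h((l ⊕ b) ⊕ (b ⊕ (h(j) ⊕ c))))  →  h(h(b ⊕ b ⊕ c ⊕ h(j) ⊕ l))
  Simplify inside:  h(h(b ⊕ (h(b) ⊕ j) ⊕ j ⊕ j ⊕ b))  →  h(h(b ⊕ b ⊕ h(b) ⊕ j ⊕ j ⊕ j))
  Order the arguments:  h(h(b ⊕ b ⊕ c ⊕ h(j) ⊕ l)) ⊕ h(h(b ⊕ b ⊕ h(b) ⊕ j ⊕ j ⊕ j))

Answer: no — h(h(b ⊕ b ⊕ b ⊕ h(b) ⊕ j ⊕ j)) ⊕ h(h(b ⊕ c ⊕ h(j) ⊕ j ⊕ l)) vs h(h(b ⊕ b ⊕ c ⊕ h(j) ⊕ l)) ⊕ h(h(b ⊕ b ⊕ h(b) ⊕ j ⊕ j ⊕ j))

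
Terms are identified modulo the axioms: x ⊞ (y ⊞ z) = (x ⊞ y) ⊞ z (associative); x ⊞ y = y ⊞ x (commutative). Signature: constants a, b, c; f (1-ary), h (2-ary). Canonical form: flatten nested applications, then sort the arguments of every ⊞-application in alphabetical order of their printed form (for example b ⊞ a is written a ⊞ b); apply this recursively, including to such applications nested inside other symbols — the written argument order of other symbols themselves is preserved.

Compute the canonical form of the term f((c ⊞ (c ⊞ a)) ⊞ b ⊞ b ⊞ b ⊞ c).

Work inside:  (c ⊞ (c ⊞ a)) ⊞ b ⊞ b ⊞ b ⊞ c
Merge nested applications:  c ⊞ c ⊞ a ⊞ b ⊞ b ⊞ b ⊞ c
Sort arguments:  a ⊞ b ⊞ b ⊞ b ⊞ c ⊞ c ⊞ c
Put back:  f(a ⊞ b ⊞ b ⊞ b ⊞ c ⊞ c ⊞ c)

Answer: f(a ⊞ b ⊞ b ⊞ b ⊞ c ⊞ c ⊞ c)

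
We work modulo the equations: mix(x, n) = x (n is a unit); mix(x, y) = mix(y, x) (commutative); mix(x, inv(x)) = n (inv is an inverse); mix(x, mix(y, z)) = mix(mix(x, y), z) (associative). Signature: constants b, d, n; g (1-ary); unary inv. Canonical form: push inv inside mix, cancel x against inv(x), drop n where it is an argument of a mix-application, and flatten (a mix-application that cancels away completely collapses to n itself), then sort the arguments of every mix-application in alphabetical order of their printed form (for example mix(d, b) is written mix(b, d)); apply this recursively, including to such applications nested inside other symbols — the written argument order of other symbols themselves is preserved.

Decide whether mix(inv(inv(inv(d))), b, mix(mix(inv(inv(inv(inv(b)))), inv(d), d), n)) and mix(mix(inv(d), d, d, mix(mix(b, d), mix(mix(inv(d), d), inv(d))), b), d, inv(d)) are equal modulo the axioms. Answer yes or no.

Left:  mix(inv(inv(inv(d))), b, mix(mix(inv(inv(inv(inv(b)))), inv(d), d), n))
  Push inv inside:  distribute inv over mix and collapse double inv
  Collect:  mix(inv(d), b, b)
  Order the arguments:  mix(b, b, inv(d))
Right:  mix(mix(inv(d), d, d, mix(mix(b, d), mix(mix(inv(d), d), inv(d))), b), d, inv(d))
  Collect terms:  mix(d, b, b)
  Sort:  mix(b, b, d)

Answer: no — mix(b, b, inv(d)) vs mix(b, b, d)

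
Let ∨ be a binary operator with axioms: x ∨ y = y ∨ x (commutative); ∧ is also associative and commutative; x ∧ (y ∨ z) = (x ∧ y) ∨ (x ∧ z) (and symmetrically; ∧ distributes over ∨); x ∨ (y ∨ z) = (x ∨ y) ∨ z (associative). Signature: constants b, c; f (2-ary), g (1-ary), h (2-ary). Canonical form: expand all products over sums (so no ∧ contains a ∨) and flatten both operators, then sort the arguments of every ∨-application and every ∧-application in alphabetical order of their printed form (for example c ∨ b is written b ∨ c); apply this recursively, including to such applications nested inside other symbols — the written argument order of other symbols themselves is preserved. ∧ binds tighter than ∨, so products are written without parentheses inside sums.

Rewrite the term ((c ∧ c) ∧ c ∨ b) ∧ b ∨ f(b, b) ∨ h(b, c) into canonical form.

Answer: b ∧ b ∨ b ∧ c ∧ c ∧ c ∨ f(b, b) ∨ h(b, c)

Derivation:
Expand products over sums:  b ∧ c ∧ c ∧ c ∨ b ∧ b ∨ f(b, b) ∨ h(b, c)
Sort:  b ∧ b ∨ b ∧ c ∧ c ∧ c ∨ f(b, b) ∨ h(b, c)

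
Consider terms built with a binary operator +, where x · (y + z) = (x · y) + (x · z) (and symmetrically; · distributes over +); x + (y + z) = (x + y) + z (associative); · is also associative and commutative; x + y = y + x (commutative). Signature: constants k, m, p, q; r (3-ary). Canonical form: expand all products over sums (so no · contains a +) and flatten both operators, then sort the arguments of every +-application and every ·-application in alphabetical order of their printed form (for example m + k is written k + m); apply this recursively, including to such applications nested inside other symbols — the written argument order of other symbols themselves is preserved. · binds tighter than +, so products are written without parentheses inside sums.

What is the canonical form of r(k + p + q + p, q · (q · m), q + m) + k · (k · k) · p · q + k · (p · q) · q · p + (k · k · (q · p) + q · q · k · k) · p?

Answer: k · k · k · p · q + k · k · p · p · q + k · k · p · q · q + k · p · p · q · q + r(k + p + p + q, m · q · q, m + q)

Derivation:
Expand products over sums:  r(k + p + p + q, m · q · q, m + q) + k · k · k · p · q + k · p · p · q · q + k · k · p · p · q + k · k · p · q · q
Order the arguments:  k · k · k · p · q + k · k · p · p · q + k · k · p · q · q + k · p · p · q · q + r(k + p + p + q, m · q · q, m + q)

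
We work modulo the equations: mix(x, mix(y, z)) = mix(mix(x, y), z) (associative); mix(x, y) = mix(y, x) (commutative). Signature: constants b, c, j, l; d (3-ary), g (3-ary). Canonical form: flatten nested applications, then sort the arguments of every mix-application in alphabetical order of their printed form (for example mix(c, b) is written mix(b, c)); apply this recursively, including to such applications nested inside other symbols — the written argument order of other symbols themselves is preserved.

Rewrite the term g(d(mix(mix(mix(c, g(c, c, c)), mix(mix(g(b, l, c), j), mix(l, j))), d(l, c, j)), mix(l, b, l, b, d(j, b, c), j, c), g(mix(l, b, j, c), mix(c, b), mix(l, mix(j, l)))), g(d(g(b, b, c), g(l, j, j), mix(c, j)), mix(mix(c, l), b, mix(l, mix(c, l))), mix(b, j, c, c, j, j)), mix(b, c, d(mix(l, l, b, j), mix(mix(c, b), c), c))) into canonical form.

Work inside:  mix(mix(mix(c, g(c, c, c)), mix(mix(g(b, l, c), j), mix(l, j))), d(l, c, j))
Flatten:  mix(c, g(c, c, c), g(b, l, c), j, l, j, d(l, c, j))
Order the arguments:  mix(c, d(l, c, j), g(b, l, c), g(c, c, c), j, j, l)
Reassemble:  g(d(mix(c, d(l, c, j), g(b, l, c), g(c, c, c), j, j, l), mix(b, b, c, d(j, b, c), j, l, l), g(mix(b, c, j, l), mix(b, c), mix(j, l, l))), g(d(g(b, b, c), g(l, j, j), mix(c, j)), mix(b, c, c, l, l, l), mix(b, c, c, j, j, j)), mix(b, c, d(mix(b, j, l, l), mix(b, c, c), c)))

Answer: g(d(mix(c, d(l, c, j), g(b, l, c), g(c, c, c), j, j, l), mix(b, b, c, d(j, b, c), j, l, l), g(mix(b, c, j, l), mix(b, c), mix(j, l, l))), g(d(g(b, b, c), g(l, j, j), mix(c, j)), mix(b, c, c, l, l, l), mix(b, c, c, j, j, j)), mix(b, c, d(mix(b, j, l, l), mix(b, c, c), c)))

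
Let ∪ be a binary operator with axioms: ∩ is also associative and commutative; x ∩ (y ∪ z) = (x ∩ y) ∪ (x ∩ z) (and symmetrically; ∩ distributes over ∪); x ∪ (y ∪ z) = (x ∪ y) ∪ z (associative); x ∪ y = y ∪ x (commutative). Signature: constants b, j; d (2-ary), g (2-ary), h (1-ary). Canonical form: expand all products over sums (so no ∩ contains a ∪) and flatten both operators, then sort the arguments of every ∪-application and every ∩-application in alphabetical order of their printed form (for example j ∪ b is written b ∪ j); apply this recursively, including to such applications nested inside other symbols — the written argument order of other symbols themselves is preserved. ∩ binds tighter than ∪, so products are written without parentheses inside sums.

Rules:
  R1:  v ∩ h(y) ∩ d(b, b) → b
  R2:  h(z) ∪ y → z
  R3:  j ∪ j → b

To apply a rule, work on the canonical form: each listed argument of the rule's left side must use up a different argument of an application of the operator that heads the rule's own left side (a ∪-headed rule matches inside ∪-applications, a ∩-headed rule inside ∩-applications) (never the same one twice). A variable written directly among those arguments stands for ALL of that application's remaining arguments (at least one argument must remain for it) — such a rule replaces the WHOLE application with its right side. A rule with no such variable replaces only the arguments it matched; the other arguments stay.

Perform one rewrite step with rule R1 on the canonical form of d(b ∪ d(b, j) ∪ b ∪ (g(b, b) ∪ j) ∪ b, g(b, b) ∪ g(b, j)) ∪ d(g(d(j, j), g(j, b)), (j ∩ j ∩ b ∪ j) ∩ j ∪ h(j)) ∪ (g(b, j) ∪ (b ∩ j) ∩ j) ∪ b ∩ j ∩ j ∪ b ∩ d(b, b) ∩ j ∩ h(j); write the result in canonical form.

Answer: b ∪ b ∩ j ∩ j ∪ b ∩ j ∩ j ∪ d(b ∪ b ∪ b ∪ d(b, j) ∪ g(b, b) ∪ j, g(b, b) ∪ g(b, j)) ∪ d(g(d(j, j), g(j, b)), b ∩ j ∩ j ∩ j ∪ h(j) ∪ j ∩ j) ∪ g(b, j)

Derivation:
Canonical form:  b ∩ d(b, b) ∩ h(j) ∩ j ∪ b ∩ j ∩ j ∪ b ∩ j ∩ j ∪ d(b ∪ b ∪ b ∪ d(b, j) ∪ g(b, b) ∪ j, g(b, b) ∪ g(b, j)) ∪ d(g(d(j, j), g(j, b)), b ∩ j ∩ j ∩ j ∪ h(j) ∪ j ∩ j) ∪ g(b, j)
Match R1:  consume d(b, b), h(j);  v := b ∩ j, y := j
The variable takes the whole remainder — replace the entire application.
Result:  b ∪ b ∩ j ∩ j ∪ b ∩ j ∩ j ∪ d(b ∪ b ∪ b ∪ d(b, j) ∪ g(b, b) ∪ j, g(b, b) ∪ g(b, j)) ∪ d(g(d(j, j), g(j, b)), b ∩ j ∩ j ∩ j ∪ h(j) ∪ j ∩ j) ∪ g(b, j)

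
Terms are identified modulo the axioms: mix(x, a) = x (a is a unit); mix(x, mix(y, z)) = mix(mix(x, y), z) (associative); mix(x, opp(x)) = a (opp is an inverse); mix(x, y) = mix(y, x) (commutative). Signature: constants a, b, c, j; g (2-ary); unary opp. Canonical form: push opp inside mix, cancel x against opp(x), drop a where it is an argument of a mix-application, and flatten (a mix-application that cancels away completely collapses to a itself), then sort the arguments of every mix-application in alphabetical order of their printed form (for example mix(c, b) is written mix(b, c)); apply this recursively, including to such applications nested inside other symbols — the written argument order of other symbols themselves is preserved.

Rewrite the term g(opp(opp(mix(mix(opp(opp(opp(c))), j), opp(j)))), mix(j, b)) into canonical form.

Focus inside:  mix(mix(opp(opp(opp(c))), j), opp(j))
Push opp inside:  distribute opp over mix and collapse double opp
Inverses cancel:  j cancels
Combine occurrences:  opp(c)
Rebuild:  g(opp(c), mix(b, j))

Answer: g(opp(c), mix(b, j))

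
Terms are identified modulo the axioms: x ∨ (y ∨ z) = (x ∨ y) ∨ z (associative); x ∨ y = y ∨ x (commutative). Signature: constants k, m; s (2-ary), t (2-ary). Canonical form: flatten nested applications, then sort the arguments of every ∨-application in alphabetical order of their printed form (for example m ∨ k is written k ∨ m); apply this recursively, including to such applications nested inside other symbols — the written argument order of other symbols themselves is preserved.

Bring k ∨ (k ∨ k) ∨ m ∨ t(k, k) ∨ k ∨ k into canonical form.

Un-nest:  k ∨ k ∨ k ∨ m ∨ t(k, k) ∨ k ∨ k
Sort:  k ∨ k ∨ k ∨ k ∨ k ∨ m ∨ t(k, k)

Answer: k ∨ k ∨ k ∨ k ∨ k ∨ m ∨ t(k, k)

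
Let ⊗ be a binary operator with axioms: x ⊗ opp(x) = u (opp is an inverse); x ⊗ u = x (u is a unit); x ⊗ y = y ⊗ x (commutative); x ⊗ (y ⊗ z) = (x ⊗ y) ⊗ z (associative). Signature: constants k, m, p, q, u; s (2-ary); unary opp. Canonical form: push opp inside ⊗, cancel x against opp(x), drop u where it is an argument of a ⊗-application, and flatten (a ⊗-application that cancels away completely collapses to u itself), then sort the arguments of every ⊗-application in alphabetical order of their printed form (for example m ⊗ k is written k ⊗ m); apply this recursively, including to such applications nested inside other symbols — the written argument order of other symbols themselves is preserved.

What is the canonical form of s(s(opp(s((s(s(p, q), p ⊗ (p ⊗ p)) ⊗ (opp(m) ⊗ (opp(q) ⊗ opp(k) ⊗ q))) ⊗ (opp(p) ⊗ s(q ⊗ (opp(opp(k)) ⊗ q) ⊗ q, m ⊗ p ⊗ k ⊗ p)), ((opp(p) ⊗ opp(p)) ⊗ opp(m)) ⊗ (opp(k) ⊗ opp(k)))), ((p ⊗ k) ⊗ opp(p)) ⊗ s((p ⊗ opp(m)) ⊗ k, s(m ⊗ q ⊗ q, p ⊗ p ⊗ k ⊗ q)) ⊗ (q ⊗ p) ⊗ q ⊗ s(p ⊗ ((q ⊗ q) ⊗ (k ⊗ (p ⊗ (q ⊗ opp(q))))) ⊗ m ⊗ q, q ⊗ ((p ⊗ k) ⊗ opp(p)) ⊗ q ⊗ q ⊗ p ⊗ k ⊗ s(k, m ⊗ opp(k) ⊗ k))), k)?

Answer: s(s(opp(s(opp(k) ⊗ opp(m) ⊗ opp(p) ⊗ s(k ⊗ q ⊗ q ⊗ q, k ⊗ m ⊗ p ⊗ p) ⊗ s(s(p, q), p ⊗ p ⊗ p), opp(k) ⊗ opp(k) ⊗ opp(m) ⊗ opp(p) ⊗ opp(p))), k ⊗ p ⊗ q ⊗ q ⊗ s(k ⊗ m ⊗ p ⊗ p ⊗ q ⊗ q ⊗ q, k ⊗ k ⊗ p ⊗ q ⊗ q ⊗ q ⊗ s(k, m)) ⊗ s(k ⊗ opp(m) ⊗ p, s(m ⊗ q ⊗ q, k ⊗ p ⊗ p ⊗ q))), k)

Derivation:
Work inside:  ((p ⊗ k) ⊗ opp(p)) ⊗ s((p ⊗ opp(m)) ⊗ k, s(m ⊗ q ⊗ q, p ⊗ p ⊗ k ⊗ q)) ⊗ (q ⊗ p) ⊗ q ⊗ s(p ⊗ ((q ⊗ q) ⊗ (k ⊗ (p ⊗ (q ⊗ opp(q))))) ⊗ m ⊗ q, q ⊗ ((p ⊗ k) ⊗ opp(p)) ⊗ q ⊗ q ⊗ p ⊗ k ⊗ s(k, m ⊗ opp(k) ⊗ k))
Combine occurrences:  p ⊗ k ⊗ s(k ⊗ opp(m) ⊗ p, s(m ⊗ q ⊗ q, k ⊗ p ⊗ p ⊗ q)) ⊗ q ⊗ q ⊗ s(k ⊗ m ⊗ p ⊗ p ⊗ q ⊗ q ⊗ q, k ⊗ k ⊗ p ⊗ q ⊗ q ⊗ q ⊗ s(k, m))
Order the arguments:  k ⊗ p ⊗ q ⊗ q ⊗ s(k ⊗ m ⊗ p ⊗ p ⊗ q ⊗ q ⊗ q, k ⊗ k ⊗ p ⊗ q ⊗ q ⊗ q ⊗ s(k, m)) ⊗ s(k ⊗ opp(m) ⊗ p, s(m ⊗ q ⊗ q, k ⊗ p ⊗ p ⊗ q))
Rebuild:  s(s(opp(s(opp(k) ⊗ opp(m) ⊗ opp(p) ⊗ s(k ⊗ q ⊗ q ⊗ q, k ⊗ m ⊗ p ⊗ p) ⊗ s(s(p, q), p ⊗ p ⊗ p), opp(k) ⊗ opp(k) ⊗ opp(m) ⊗ opp(p) ⊗ opp(p))), k ⊗ p ⊗ q ⊗ q ⊗ s(k ⊗ m ⊗ p ⊗ p ⊗ q ⊗ q ⊗ q, k ⊗ k ⊗ p ⊗ q ⊗ q ⊗ q ⊗ s(k, m)) ⊗ s(k ⊗ opp(m) ⊗ p, s(m ⊗ q ⊗ q, k ⊗ p ⊗ p ⊗ q))), k)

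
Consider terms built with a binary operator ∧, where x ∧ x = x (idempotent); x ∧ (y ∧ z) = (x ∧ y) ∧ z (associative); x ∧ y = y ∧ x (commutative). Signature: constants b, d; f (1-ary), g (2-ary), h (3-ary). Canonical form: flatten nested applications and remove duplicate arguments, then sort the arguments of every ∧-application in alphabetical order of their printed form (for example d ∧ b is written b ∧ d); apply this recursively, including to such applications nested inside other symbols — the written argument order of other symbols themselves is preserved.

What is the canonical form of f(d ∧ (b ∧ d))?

Answer: f(b ∧ d)

Derivation:
Work inside:  d ∧ (b ∧ d)
Merge nested applications:  d ∧ b ∧ d
Deduplicate:  drop duplicate d
Sort:  b ∧ d
Put back:  f(b ∧ d)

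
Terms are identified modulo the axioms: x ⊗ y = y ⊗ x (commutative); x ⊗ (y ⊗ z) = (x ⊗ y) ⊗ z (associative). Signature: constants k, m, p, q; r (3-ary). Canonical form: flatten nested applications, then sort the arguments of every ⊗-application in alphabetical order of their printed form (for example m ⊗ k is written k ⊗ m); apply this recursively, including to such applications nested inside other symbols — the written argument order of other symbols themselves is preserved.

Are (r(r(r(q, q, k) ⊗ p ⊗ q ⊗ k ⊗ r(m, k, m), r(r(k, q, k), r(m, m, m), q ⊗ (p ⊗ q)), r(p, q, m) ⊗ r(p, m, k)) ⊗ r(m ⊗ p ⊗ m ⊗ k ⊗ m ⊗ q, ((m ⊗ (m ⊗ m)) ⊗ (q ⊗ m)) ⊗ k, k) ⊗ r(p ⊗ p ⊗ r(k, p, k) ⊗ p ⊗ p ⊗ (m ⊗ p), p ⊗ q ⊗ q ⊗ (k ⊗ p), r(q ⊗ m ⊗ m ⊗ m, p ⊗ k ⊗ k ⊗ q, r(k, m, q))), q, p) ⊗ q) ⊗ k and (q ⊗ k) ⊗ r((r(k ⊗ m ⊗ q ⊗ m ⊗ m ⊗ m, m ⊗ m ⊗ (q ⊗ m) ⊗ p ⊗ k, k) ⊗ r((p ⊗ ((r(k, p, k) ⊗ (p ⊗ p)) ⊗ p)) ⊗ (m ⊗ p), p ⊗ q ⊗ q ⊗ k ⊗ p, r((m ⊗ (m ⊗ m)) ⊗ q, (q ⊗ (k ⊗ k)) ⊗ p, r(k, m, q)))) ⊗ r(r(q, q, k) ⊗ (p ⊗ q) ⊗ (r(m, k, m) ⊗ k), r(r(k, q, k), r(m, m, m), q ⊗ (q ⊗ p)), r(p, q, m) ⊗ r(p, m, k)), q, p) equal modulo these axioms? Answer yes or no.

Answer: no — k ⊗ q ⊗ r(r(k ⊗ m ⊗ m ⊗ m ⊗ p ⊗ q, k ⊗ m ⊗ m ⊗ m ⊗ m ⊗ q, k) ⊗ r(k ⊗ p ⊗ q ⊗ r(m, k, m) ⊗ r(q, q, k), r(r(k, q, k), r(m, m, m), p ⊗ q ⊗ q), r(p, m, k) ⊗ r(p, q, m)) ⊗ r(m ⊗ p ⊗ p ⊗ p ⊗ p ⊗ p ⊗ r(k, p, k), k ⊗ p ⊗ p ⊗ q ⊗ q, r(m ⊗ m ⊗ m ⊗ q, k ⊗ k ⊗ p ⊗ q, r(k, m, q))), q, p) vs k ⊗ q ⊗ r(r(k ⊗ m ⊗ m ⊗ m ⊗ m ⊗ q, k ⊗ m ⊗ m ⊗ m ⊗ p ⊗ q, k) ⊗ r(k ⊗ p ⊗ q ⊗ r(m, k, m) ⊗ r(q, q, k), r(r(k, q, k), r(m, m, m), p ⊗ q ⊗ q), r(p, m, k) ⊗ r(p, q, m)) ⊗ r(m ⊗ p ⊗ p ⊗ p ⊗ p ⊗ p ⊗ r(k, p, k), k ⊗ p ⊗ p ⊗ q ⊗ q, r(m ⊗ m ⊗ m ⊗ q, k ⊗ k ⊗ p ⊗ q, r(k, m, q))), q, p)

Derivation:
Left:  (r(r(r(q, q, k) ⊗ p ⊗ q ⊗ k ⊗ r(m, k, m), r(r(k, q, k), r(m, m, m), q ⊗ (p ⊗ q)), r(p, q, m) ⊗ r(p, m, k)) ⊗ r(m ⊗ p ⊗ m ⊗ k ⊗ m ⊗ q, ((m ⊗ (m ⊗ m)) ⊗ (q ⊗ m)) ⊗ k, k) ⊗ r(p ⊗ p ⊗ r(k, p, k) ⊗ p ⊗ p ⊗ (m ⊗ p), p ⊗ q ⊗ q ⊗ (k ⊗ p), r(q ⊗ m ⊗ m ⊗ m, p ⊗ k ⊗ k ⊗ q, r(k, m, q))), q, p) ⊗ q) ⊗ k
  Flatten:  r(r(r(q, q, k) ⊗ p ⊗ q ⊗ k ⊗ r(m, k, m), r(r(k, q, k), r(m, m, m), q ⊗ (p ⊗ q)), r(p, q, m) ⊗ r(p, m, k)) ⊗ r(m ⊗ p ⊗ m ⊗ k ⊗ m ⊗ q, ((m ⊗ (m ⊗ m)) ⊗ (q ⊗ m)) ⊗ k, k) ⊗ r(p ⊗ p ⊗ r(k, p, k) ⊗ p ⊗ p ⊗ (m ⊗ p), p ⊗ q ⊗ q ⊗ (k ⊗ p), r(q ⊗ m ⊗ m ⊗ m, p ⊗ k ⊗ k ⊗ q, r(k, m, q))), q, p) ⊗ q ⊗ k
  Inside:  r(r(r(q, q, k) ⊗ p ⊗ q ⊗ k ⊗ r(m, k, m), r(r(k, q, k), r(m, m, m), q ⊗ (p ⊗ q)), r(p, q, m) ⊗ r(p, m, k)) ⊗ r(m ⊗ p ⊗ m ⊗ k ⊗ m ⊗ q, ((m ⊗ (m ⊗ m)) ⊗ (q ⊗ m)) ⊗ k, k) ⊗ r(p ⊗ p ⊗ r(k, p, k) ⊗ p ⊗ p ⊗ (m ⊗ p), p ⊗ q ⊗ q ⊗ (k ⊗ p), r(q ⊗ m ⊗ m ⊗ m, p ⊗ k ⊗ k ⊗ q, r(k, m, q))), q, p)  →  r(r(k ⊗ m ⊗ m ⊗ m ⊗ p ⊗ q, k ⊗ m ⊗ m ⊗ m ⊗ m ⊗ q, k) ⊗ r(k ⊗ p ⊗ q ⊗ r(m, k, m) ⊗ r(q, q, k), r(r(k, q, k), r(m, m, m), p ⊗ q ⊗ q), r(p, m, k) ⊗ r(p, q, m)) ⊗ r(m ⊗ p ⊗ p ⊗ p ⊗ p ⊗ p ⊗ r(k, p, k), k ⊗ p ⊗ p ⊗ q ⊗ q, r(m ⊗ m ⊗ m ⊗ q, k ⊗ k ⊗ p ⊗ q, r(k, m, q))), q, p)
  Sort arguments:  k ⊗ q ⊗ r(r(k ⊗ m ⊗ m ⊗ m ⊗ p ⊗ q, k ⊗ m ⊗ m ⊗ m ⊗ m ⊗ q, k) ⊗ r(k ⊗ p ⊗ q ⊗ r(m, k, m) ⊗ r(q, q, k), r(r(k, q, k), r(m, m, m), p ⊗ q ⊗ q), r(p, m, k) ⊗ r(p, q, m)) ⊗ r(m ⊗ p ⊗ p ⊗ p ⊗ p ⊗ p ⊗ r(k, p, k), k ⊗ p ⊗ p ⊗ q ⊗ q, r(m ⊗ m ⊗ m ⊗ q, k ⊗ k ⊗ p ⊗ q, r(k, m, q))), q, p)
Right:  (q ⊗ k) ⊗ r((r(k ⊗ m ⊗ q ⊗ m ⊗ m ⊗ m, m ⊗ m ⊗ (q ⊗ m) ⊗ p ⊗ k, k) ⊗ r((p ⊗ ((r(k, p, k) ⊗ (p ⊗ p)) ⊗ p)) ⊗ (m ⊗ p), p ⊗ q ⊗ q ⊗ k ⊗ p, r((m ⊗ (m ⊗ m)) ⊗ q, (q ⊗ (k ⊗ k)) ⊗ p, r(k, m, q)))) ⊗ r(r(q, q, k) ⊗ (p ⊗ q) ⊗ (r(m, k, m) ⊗ k), r(r(k, q, k), r(m, m, m), q ⊗ (q ⊗ p)), r(p, q, m) ⊗ r(p, m, k)), q, p)
  Merge nested applications:  q ⊗ k ⊗ r((r(k ⊗ m ⊗ q ⊗ m ⊗ m ⊗ m, m ⊗ m ⊗ (q ⊗ m) ⊗ p ⊗ k, k) ⊗ r((p ⊗ ((r(k, p, k) ⊗ (p ⊗ p)) ⊗ p)) ⊗ (m ⊗ p), p ⊗ q ⊗ q ⊗ k ⊗ p, r((m ⊗ (m ⊗ m)) ⊗ q, (q ⊗ (k ⊗ k)) ⊗ p, r(k, m, q)))) ⊗ r(r(q, q, k) ⊗ (p ⊗ q) ⊗ (r(m, k, m) ⊗ k), r(r(k, q, k), r(m, m, m), q ⊗ (q ⊗ p)), r(p, q, m) ⊗ r(p, m, k)), q, p)
  Simplify inside:  r((r(k ⊗ m ⊗ q ⊗ m ⊗ m ⊗ m, m ⊗ m ⊗ (q ⊗ m) ⊗ p ⊗ k, k) ⊗ r((p ⊗ ((r(k, p, k) ⊗ (p ⊗ p)) ⊗ p)) ⊗ (m ⊗ p), p ⊗ q ⊗ q ⊗ k ⊗ p, r((m ⊗ (m ⊗ m)) ⊗ q, (q ⊗ (k ⊗ k)) ⊗ p, r(k, m, q)))) ⊗ r(r(q, q, k) ⊗ (p ⊗ q) ⊗ (r(m, k, m) ⊗ k), r(r(k, q, k), r(m, m, m), q ⊗ (q ⊗ p)), r(p, q, m) ⊗ r(p, m, k)), q, p)  →  r(r(k ⊗ m ⊗ m ⊗ m ⊗ m ⊗ q, k ⊗ m ⊗ m ⊗ m ⊗ p ⊗ q, k) ⊗ r(k ⊗ p ⊗ q ⊗ r(m, k, m) ⊗ r(q, q, k), r(r(k, q, k), r(m, m, m), p ⊗ q ⊗ q), r(p, m, k) ⊗ r(p, q, m)) ⊗ r(m ⊗ p ⊗ p ⊗ p ⊗ p ⊗ p ⊗ r(k, p, k), k ⊗ p ⊗ p ⊗ q ⊗ q, r(m ⊗ m ⊗ m ⊗ q, k ⊗ k ⊗ p ⊗ q, r(k, m, q))), q, p)
  Sort:  k ⊗ q ⊗ r(r(k ⊗ m ⊗ m ⊗ m ⊗ m ⊗ q, k ⊗ m ⊗ m ⊗ m ⊗ p ⊗ q, k) ⊗ r(k ⊗ p ⊗ q ⊗ r(m, k, m) ⊗ r(q, q, k), r(r(k, q, k), r(m, m, m), p ⊗ q ⊗ q), r(p, m, k) ⊗ r(p, q, m)) ⊗ r(m ⊗ p ⊗ p ⊗ p ⊗ p ⊗ p ⊗ r(k, p, k), k ⊗ p ⊗ p ⊗ q ⊗ q, r(m ⊗ m ⊗ m ⊗ q, k ⊗ k ⊗ p ⊗ q, r(k, m, q))), q, p)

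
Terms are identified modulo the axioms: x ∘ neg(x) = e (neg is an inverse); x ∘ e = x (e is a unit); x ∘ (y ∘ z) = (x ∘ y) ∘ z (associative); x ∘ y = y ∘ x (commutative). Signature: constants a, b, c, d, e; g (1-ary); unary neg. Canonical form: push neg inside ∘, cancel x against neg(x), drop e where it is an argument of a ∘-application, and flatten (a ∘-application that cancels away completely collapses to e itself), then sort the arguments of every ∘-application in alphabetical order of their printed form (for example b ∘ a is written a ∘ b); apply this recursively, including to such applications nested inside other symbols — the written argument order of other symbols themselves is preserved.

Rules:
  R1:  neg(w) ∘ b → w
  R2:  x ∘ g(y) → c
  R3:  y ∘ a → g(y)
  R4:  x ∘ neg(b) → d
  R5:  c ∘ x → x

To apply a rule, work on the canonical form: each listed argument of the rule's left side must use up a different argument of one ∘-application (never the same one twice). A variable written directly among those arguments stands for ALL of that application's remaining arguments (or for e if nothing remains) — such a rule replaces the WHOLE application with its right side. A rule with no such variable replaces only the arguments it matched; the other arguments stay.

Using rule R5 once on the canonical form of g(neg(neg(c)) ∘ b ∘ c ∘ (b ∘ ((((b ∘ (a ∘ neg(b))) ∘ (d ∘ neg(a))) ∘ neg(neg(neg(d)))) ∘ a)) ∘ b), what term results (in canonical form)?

Canonical form:  g(a ∘ b ∘ b ∘ b ∘ c ∘ c)
Apply R5:  consuming c;  x := a ∘ b ∘ b ∘ b ∘ c
Every leftover argument binds to the variable; the entire application is replaced.
Giving:  g(a ∘ b ∘ b ∘ b ∘ c)

Answer: g(a ∘ b ∘ b ∘ b ∘ c)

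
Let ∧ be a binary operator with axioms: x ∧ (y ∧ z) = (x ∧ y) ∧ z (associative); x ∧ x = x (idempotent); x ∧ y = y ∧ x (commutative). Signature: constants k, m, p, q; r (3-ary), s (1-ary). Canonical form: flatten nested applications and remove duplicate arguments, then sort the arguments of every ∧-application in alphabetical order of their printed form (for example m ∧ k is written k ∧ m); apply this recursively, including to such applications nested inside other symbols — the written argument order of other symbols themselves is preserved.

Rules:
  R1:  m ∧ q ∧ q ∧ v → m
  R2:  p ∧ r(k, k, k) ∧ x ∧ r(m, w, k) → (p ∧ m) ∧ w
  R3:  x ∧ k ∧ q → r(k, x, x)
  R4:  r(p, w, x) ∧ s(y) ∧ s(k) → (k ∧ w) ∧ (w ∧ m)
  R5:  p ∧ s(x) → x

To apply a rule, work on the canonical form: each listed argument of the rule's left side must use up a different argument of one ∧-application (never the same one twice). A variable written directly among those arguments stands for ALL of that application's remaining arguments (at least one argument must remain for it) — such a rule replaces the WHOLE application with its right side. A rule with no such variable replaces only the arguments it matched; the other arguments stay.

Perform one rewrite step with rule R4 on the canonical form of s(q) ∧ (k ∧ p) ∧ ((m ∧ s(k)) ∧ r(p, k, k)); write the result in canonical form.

Canonical form:  k ∧ m ∧ p ∧ r(p, k, k) ∧ s(k) ∧ s(q)
Match R4:  consume r(p, k, k), s(k), s(q);  w := k, x := k, y := q
Giving:  k ∧ m ∧ p

Answer: k ∧ m ∧ p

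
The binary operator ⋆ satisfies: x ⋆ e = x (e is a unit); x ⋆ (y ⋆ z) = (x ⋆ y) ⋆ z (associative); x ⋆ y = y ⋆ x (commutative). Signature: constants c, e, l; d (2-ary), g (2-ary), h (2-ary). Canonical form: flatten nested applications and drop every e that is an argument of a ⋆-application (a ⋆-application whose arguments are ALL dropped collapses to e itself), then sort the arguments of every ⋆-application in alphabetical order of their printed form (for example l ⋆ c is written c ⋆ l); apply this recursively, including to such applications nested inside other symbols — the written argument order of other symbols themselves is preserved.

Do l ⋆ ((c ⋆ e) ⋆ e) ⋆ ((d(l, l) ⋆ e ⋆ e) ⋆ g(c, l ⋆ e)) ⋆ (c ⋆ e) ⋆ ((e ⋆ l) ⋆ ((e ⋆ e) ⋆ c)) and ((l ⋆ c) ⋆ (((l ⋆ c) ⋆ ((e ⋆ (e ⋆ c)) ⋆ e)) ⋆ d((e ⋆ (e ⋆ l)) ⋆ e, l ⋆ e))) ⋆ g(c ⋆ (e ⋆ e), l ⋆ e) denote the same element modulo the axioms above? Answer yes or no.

Left:  l ⋆ ((c ⋆ e) ⋆ e) ⋆ ((d(l, l) ⋆ e ⋆ e) ⋆ g(c, l ⋆ e)) ⋆ (c ⋆ e) ⋆ ((e ⋆ l) ⋆ ((e ⋆ e) ⋆ c))
  Un-nest:  l ⋆ c ⋆ e ⋆ e ⋆ d(l, l) ⋆ e ⋆ e ⋆ g(c, l ⋆ e) ⋆ c ⋆ e ⋆ e ⋆ l ⋆ e ⋆ e ⋆ c
  Canonicalize subterm:  g(c, l ⋆ e)  →  g(c, l)
  Units out:  drop e (×8)
  Order the arguments:  c ⋆ c ⋆ c ⋆ d(l, l) ⋆ g(c, l) ⋆ l ⋆ l
Right:  ((l ⋆ c) ⋆ (((l ⋆ c) ⋆ ((e ⋆ (e ⋆ c)) ⋆ e)) ⋆ d((e ⋆ (e ⋆ l)) ⋆ e, l ⋆ e))) ⋆ g(c ⋆ (e ⋆ e), l ⋆ e)
  Merge nested applications:  l ⋆ c ⋆ l ⋆ c ⋆ e ⋆ e ⋆ c ⋆ e ⋆ d((e ⋆ (e ⋆ l)) ⋆ e, l ⋆ e) ⋆ g(c ⋆ (e ⋆ e), l ⋆ e)
  Simplify inside:  d((e ⋆ (e ⋆ l)) ⋆ e, l ⋆ e)  →  d(l, l)
  Inside:  g(c ⋆ (e ⋆ e), l ⋆ e)  →  g(c, l)
  Units out:  drop e (×3)
  Sort arguments:  c ⋆ c ⋆ c ⋆ d(l, l) ⋆ g(c, l) ⋆ l ⋆ l

Answer: yes — both canonical forms are c ⋆ c ⋆ c ⋆ d(l, l) ⋆ g(c, l) ⋆ l ⋆ l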